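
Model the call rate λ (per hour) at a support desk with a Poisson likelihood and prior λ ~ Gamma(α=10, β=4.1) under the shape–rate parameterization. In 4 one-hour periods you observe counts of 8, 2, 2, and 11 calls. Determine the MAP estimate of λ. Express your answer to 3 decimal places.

λ̂_MAP = 3.951

Σxᵢ = 8+2+2+11 = 23, with n = 4.
Posterior ∝ λ^9e^(−4.1λ) · λ^23e^(−4λ) = λ^32e^(−8.1λ), i.e. Gamma(shape=33, rate=8.1).
The mode of a Gamma(a, b) with a ≥ 1 (shape–rate) is (a−1)/b = 32/8.1 ≈ 3.951.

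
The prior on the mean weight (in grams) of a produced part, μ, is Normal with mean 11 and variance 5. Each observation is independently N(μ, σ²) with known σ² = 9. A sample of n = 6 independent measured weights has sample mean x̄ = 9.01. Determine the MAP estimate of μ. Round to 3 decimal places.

n = 6, x̄ = 9.01.
For a Normal prior and Normal likelihood with known variance, the posterior is Normal; its mode equals its mean, the precision-weighted average.
Prior precision 1/σ₀² = 1/5 = 0.2; data precision n/σ² = 6/9 = 2/3.
μ̂ = (0.2·11 + (2/3)·9.01) / (0.2 + 2/3) = (1231/150)/(13/15) = 1231/130 ≈ 9.469.

μ̂_MAP = 9.469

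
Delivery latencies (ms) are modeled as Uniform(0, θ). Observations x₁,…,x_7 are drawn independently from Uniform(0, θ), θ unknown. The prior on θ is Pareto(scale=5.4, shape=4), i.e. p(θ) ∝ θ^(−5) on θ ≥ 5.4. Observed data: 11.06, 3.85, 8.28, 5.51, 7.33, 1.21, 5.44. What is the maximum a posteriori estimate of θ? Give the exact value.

θ̂_MAP = 11.06

The Uniform(0, θ) likelihood is θ^(−n) for θ ≥ max(xᵢ), zero otherwise. Here max(xᵢ) = 11.06.
Posterior ∝ θ^(−5) · θ^(−7) = θ^(−12) on θ ≥ max(5.4, 11.06) = 11.06.
This density is strictly decreasing in θ, so the posterior mode lies at the lower boundary of the support.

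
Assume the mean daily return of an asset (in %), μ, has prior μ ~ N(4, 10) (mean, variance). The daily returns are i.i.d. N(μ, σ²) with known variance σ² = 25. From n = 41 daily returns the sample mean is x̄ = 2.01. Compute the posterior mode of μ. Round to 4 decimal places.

n = 41, x̄ = 2.01.
For a Normal prior and Normal likelihood with known variance, the posterior is Normal; its mode equals its mean, the precision-weighted average.
Prior precision 1/σ₀² = 1/10 = 0.1; data precision n/σ² = 41/25 = 1.64.
μ̂ = (0.1·4 + 1.64·2.01) / (0.1 + 1.64) = 3.6964/1.74 = 9241/4350 ≈ 2.1244.

μ̂_MAP = 2.1244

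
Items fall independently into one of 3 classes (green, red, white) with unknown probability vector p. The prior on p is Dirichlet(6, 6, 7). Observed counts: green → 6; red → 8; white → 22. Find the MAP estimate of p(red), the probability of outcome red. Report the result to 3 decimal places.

MAP estimate of p(red) = 0.250

The posterior is Dirichlet(αᵢ + nᵢ) = Dirichlet(12, 14, 29).
For a Dirichlet(a₁,…,a_K) with all aᵢ > 1, the mode has j-th component (aⱼ − 1)/(Σaᵢ − K).
Here Σaᵢ = 55 and K = 3, so p(red) = (14 − 1)/(55 − 3) = 13/52 ≈ 0.250.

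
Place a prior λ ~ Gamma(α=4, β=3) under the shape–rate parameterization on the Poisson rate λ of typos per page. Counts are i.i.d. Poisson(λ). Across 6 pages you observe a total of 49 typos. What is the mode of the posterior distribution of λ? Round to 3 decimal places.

λ̂_MAP = 5.778

Σxᵢ = 49, n = 6.
Posterior ∝ λ^3e^(−3λ) · λ^49e^(−6λ) = λ^52e^(−9λ), i.e. Gamma(shape=53, rate=9).
The mode of a Gamma(a, b) with a ≥ 1 (shape–rate) is (a−1)/b = 52/9 ≈ 5.778.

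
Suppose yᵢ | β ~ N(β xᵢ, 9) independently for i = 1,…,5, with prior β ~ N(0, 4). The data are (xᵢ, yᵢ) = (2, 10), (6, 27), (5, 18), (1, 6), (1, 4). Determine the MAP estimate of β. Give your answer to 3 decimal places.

β̂_MAP = 4.072

log p(β | y) = −Σ(yᵢ − βxᵢ)²/(2·9) − β²/(2·4) + const.
Setting the derivative to zero: Σxᵢ(yᵢ − βxᵢ)/9 − β/4 = 0, so β = Σxᵢyᵢ / (Σxᵢ² + σ²/τ²).
Σxᵢyᵢ = 2·10 + 6·27 + 5·18 + 1·6 + 1·4 = 282; Σxᵢ² = 67; σ²/τ² = 2.25.
β̂_MAP = 282 / (67 + 2.25) = 282/69.25 ≈ 4.072.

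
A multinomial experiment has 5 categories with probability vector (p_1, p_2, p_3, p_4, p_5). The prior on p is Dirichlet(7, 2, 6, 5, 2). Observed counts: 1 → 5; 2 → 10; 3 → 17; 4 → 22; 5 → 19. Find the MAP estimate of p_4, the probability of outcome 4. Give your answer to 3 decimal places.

MAP estimate: 0.289

The posterior is Dirichlet(αᵢ + nᵢ) = Dirichlet(12, 12, 23, 27, 21).
For a Dirichlet(a₁,…,a_K) with all aᵢ > 1, the mode has j-th component (aⱼ − 1)/(Σaᵢ − K).
Here Σaᵢ = 95 and K = 5, so p_4 = (27 − 1)/(95 − 5) = 26/90 ≈ 0.289.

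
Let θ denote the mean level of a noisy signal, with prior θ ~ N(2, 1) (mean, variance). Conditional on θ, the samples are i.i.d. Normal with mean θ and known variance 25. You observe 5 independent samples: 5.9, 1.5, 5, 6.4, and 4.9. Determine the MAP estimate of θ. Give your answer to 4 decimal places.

θ̂_MAP = 2.4567

n = 5; x̄ = (5.9 + 1.5 + 5 + 6.4 + 4.9)/5 = 23.7/5 = 4.74.
For a Normal prior and Normal likelihood with known variance, the posterior is Normal; its mode equals its mean, the precision-weighted average.
Prior precision 1/σ₀² = 1/1 = 1; data precision n/σ² = 5/25 = 0.2.
θ̂ = (1·2 + 0.2·4.74) / (1 + 0.2) = 2.948/1.2 = 737/300 ≈ 2.4567.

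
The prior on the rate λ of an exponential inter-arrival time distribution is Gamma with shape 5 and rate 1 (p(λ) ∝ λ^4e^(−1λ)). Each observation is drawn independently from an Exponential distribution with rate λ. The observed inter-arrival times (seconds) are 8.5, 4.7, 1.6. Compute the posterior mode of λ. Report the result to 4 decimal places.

λ̂_MAP = 0.4430

The Exponential(rate=λ) likelihood is ∝ λ^n e^(−λΣtᵢ). Here n = 3 and Σtᵢ = 8.5 + 4.7 + 1.6 = 14.8.
Posterior ∝ λ^4e^(−1λ) · λ^3e^(−14.8λ) = λ^7e^(−15.8λ), i.e. Gamma(8, 15.8).
Mode = (a−1)/b = 7/15.8 ≈ 0.4430.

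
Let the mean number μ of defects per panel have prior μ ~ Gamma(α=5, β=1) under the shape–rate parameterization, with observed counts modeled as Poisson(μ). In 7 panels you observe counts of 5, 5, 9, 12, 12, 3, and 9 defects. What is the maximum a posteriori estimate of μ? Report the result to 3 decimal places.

Σxᵢ = 5+5+9+12+12+3+9 = 55, with n = 7.
Posterior ∝ μ^4e^(−1μ) · μ^55e^(−7μ) = μ^59e^(−8μ), i.e. Gamma(shape=60, rate=8).
The mode of a Gamma(a, b) with a ≥ 1 (shape–rate) is (a−1)/b = 59/8 ≈ 7.375.

μ̂_MAP = 7.375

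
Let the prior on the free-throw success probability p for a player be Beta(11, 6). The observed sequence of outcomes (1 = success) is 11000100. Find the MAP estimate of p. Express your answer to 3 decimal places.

Prior: Beta(11, 6).
Data: 3 successes in 8 trials (from the sequence). The binomial likelihood contributes p^3(1−p)^5, so the posterior is Beta(11+3, 6+5) = Beta(14, 11).
For Beta(a, b) with a, b > 1 the mode is (a−1)/(a+b−2) = 13/23 ≈ 0.565.

p̂_MAP = 0.565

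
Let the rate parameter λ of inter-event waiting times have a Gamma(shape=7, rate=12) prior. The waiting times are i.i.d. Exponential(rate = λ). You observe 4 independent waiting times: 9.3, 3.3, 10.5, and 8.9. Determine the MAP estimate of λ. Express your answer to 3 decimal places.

λ̂_MAP = 0.227

The Exponential(rate=λ) likelihood is ∝ λ^n e^(−λΣtᵢ). Here n = 4 and Σtᵢ = 9.3 + 3.3 + 10.5 + 8.9 = 32.
Posterior ∝ λ^6e^(−12λ) · λ^4e^(−32λ) = λ^10e^(−44λ), i.e. Gamma(11, 44).
Mode = (a−1)/b = 10/44 ≈ 0.227.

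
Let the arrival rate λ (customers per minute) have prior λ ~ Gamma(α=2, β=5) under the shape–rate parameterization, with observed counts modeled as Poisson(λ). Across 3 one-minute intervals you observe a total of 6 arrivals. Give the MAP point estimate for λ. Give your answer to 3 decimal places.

λ̂_MAP = 0.875

Σxᵢ = 6, n = 3.
Posterior ∝ λe^(−5λ) · λ^6e^(−3λ) = λ^7e^(−8λ), i.e. Gamma(shape=8, rate=8).
The mode of a Gamma(a, b) with a ≥ 1 (shape–rate) is (a−1)/b = 7/8 ≈ 0.875.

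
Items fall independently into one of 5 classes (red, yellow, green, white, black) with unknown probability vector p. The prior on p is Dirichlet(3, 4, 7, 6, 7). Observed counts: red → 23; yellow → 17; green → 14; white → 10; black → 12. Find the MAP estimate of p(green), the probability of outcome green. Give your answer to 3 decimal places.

MAP estimate of p(green) = 0.204

The posterior is Dirichlet(αᵢ + nᵢ) = Dirichlet(26, 21, 21, 16, 19).
For a Dirichlet(a₁,…,a_K) with all aᵢ > 1, the mode has j-th component (aⱼ − 1)/(Σaᵢ − K).
Here Σaᵢ = 103 and K = 5, so p(green) = (21 − 1)/(103 − 5) = 20/98 ≈ 0.204.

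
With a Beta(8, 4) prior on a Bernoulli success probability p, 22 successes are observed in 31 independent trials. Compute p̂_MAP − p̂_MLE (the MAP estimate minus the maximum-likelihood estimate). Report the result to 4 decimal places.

Posterior is Beta(30, 13); MAP = (30−1)/(43−2) = 29/41 ≈ 0.70732.
MLE ignores the prior: p̂_MLE = k/n = 22/31 ≈ 0.70968.
Difference = 29/41 − 22/31 = -3/1271 ≈ -0.0024.

MAP − MLE = -0.0024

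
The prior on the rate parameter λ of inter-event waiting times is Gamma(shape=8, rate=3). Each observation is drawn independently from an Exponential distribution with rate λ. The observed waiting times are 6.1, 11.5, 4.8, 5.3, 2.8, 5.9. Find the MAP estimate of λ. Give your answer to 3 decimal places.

λ̂_MAP = 0.330

The Exponential(rate=λ) likelihood is ∝ λ^n e^(−λΣtᵢ). Here n = 6 and Σtᵢ = 6.1 + 11.5 + 4.8 + 5.3 + 2.8 + 5.9 = 36.4.
Posterior ∝ λ^7e^(−3λ) · λ^6e^(−36.4λ) = λ^13e^(−39.4λ), i.e. Gamma(14, 39.4).
Mode = (a−1)/b = 13/39.4 ≈ 0.330.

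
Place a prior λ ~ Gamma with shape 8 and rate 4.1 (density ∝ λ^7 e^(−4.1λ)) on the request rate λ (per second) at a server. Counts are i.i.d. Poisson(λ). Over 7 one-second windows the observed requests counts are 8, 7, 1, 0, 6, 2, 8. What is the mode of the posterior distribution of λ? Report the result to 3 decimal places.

λ̂_MAP = 3.514

Σxᵢ = 8+7+1+0+6+2+8 = 32, with n = 7.
Posterior ∝ λ^7e^(−4.1λ) · λ^32e^(−7λ) = λ^39e^(−11.1λ), i.e. Gamma(shape=40, rate=11.1).
The mode of a Gamma(a, b) with a ≥ 1 (shape–rate) is (a−1)/b = 39/11.1 ≈ 3.514.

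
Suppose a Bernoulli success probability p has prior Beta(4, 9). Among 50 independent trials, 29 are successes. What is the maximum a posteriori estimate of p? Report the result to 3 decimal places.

Prior: Beta(4, 9).
Data: 29 successes in 50 trials. The binomial likelihood contributes p^29(1−p)^21, so the posterior is Beta(4+29, 9+21) = Beta(33, 30).
For Beta(a, b) with a, b > 1 the mode is (a−1)/(a+b−2) = 32/61 ≈ 0.525.

p̂_MAP = 0.525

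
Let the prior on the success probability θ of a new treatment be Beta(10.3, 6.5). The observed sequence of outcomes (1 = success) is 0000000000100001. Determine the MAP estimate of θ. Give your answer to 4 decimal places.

θ̂_MAP = 0.3669

Prior: Beta(10.3, 6.5).
Data: 2 successes in 16 trials (from the sequence). The binomial likelihood contributes θ^2(1−θ)^14, so the posterior is Beta(10.3+2, 6.5+14) = Beta(12.3, 20.5).
For Beta(a, b) with a, b > 1 the mode is (a−1)/(a+b−2) = 11.3/30.8 ≈ 0.3669.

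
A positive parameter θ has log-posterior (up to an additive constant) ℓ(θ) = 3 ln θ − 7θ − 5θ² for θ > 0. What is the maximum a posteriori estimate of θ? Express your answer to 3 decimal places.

ℓ'(θ) = 3/θ − 7 − 10θ. Setting this to zero and multiplying by θ: 10θ² + 7θ − 3 = 0.
θ = (−7 + √(7² + 4·10·3)) / (2·10) = (−7 + √169) / 20 = (−7 + 13)/20 = 3/10.
ℓ''(θ) = −3/θ² − 10 < 0, confirming a maximum.

θ̂_MAP = 0.300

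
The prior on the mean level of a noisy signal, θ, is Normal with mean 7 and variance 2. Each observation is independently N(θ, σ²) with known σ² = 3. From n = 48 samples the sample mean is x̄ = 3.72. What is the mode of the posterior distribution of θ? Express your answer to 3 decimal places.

n = 48, x̄ = 3.72.
For a Normal prior and Normal likelihood with known variance, the posterior is Normal; its mode equals its mean, the precision-weighted average.
Prior precision 1/σ₀² = 1/2 = 0.5; data precision n/σ² = 48/3 = 16.
θ̂ = (0.5·7 + 16·3.72) / (0.5 + 16) = 63.02/16.5 = 3151/825 ≈ 3.819.

θ̂_MAP = 3.819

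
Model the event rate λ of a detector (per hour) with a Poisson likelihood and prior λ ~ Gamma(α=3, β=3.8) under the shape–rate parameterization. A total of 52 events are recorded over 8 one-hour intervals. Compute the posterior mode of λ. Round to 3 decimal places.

Σxᵢ = 52, n = 8.
Posterior ∝ λ^2e^(−3.8λ) · λ^52e^(−8λ) = λ^54e^(−11.8λ), i.e. Gamma(shape=55, rate=11.8).
The mode of a Gamma(a, b) with a ≥ 1 (shape–rate) is (a−1)/b = 54/11.8 ≈ 4.576.

λ̂_MAP = 4.576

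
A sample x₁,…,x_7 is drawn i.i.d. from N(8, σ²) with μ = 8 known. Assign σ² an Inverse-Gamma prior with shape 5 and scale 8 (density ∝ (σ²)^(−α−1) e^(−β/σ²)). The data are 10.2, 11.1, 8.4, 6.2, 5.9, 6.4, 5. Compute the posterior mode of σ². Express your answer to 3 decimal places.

Sum of squared deviations about the known mean: SS = (10.2−8)² + (11.1−8)² + (8.4−8)² + (6.2−8)² + (5.9−8)² + (6.4−8)² + (5−8)² = 33.82.
The Normal likelihood contributes (σ²)^(−n/2) exp(−SS/(2σ²)), so the posterior is Inverse-Gamma(α + n/2, β + SS/2) = Inverse-Gamma(8.5, 24.91).
The mode of Inverse-Gamma(a, b) is b/(a+1) = 24.91/9.5 ≈ 2.622.

σ̂²_MAP = 2.622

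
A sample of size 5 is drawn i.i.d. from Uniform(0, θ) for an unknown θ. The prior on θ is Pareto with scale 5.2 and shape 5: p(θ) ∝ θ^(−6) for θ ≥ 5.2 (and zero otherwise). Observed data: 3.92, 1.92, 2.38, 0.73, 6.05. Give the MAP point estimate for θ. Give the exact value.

The Uniform(0, θ) likelihood is θ^(−n) for θ ≥ max(xᵢ), zero otherwise. Here max(xᵢ) = 6.05.
Posterior ∝ θ^(−6) · θ^(−5) = θ^(−11) on θ ≥ max(5.2, 6.05) = 6.05.
This density is strictly decreasing in θ, so the posterior mode lies at the lower boundary of the support.

θ̂_MAP = 6.05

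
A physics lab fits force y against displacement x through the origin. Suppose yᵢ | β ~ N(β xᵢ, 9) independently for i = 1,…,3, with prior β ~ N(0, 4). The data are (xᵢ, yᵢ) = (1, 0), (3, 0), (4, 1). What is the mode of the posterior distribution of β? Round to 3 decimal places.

β̂_MAP = 0.142

log p(β | y) = −Σ(yᵢ − βxᵢ)²/(2·9) − β²/(2·4) + const.
Setting the derivative to zero: Σxᵢ(yᵢ − βxᵢ)/9 − β/4 = 0, so β = Σxᵢyᵢ / (Σxᵢ² + σ²/τ²).
Σxᵢyᵢ = 1·0 + 3·0 + 4·1 = 4; Σxᵢ² = 26; σ²/τ² = 2.25.
β̂_MAP = 4 / (26 + 2.25) = 4/28.25 ≈ 0.142.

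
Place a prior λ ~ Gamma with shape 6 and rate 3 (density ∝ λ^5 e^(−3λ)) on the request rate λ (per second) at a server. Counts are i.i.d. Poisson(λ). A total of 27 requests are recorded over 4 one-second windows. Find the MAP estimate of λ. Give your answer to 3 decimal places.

Σxᵢ = 27, n = 4.
Posterior ∝ λ^5e^(−3λ) · λ^27e^(−4λ) = λ^32e^(−7λ), i.e. Gamma(shape=33, rate=7).
The mode of a Gamma(a, b) with a ≥ 1 (shape–rate) is (a−1)/b = 32/7 ≈ 4.571.

λ̂_MAP = 4.571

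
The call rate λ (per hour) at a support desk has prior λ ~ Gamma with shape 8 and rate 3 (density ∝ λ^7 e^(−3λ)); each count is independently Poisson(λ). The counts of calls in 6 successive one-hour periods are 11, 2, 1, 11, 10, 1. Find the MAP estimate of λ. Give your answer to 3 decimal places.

λ̂_MAP = 4.778

Σxᵢ = 11+2+1+11+10+1 = 36, with n = 6.
Posterior ∝ λ^7e^(−3λ) · λ^36e^(−6λ) = λ^43e^(−9λ), i.e. Gamma(shape=44, rate=9).
The mode of a Gamma(a, b) with a ≥ 1 (shape–rate) is (a−1)/b = 43/9 ≈ 4.778.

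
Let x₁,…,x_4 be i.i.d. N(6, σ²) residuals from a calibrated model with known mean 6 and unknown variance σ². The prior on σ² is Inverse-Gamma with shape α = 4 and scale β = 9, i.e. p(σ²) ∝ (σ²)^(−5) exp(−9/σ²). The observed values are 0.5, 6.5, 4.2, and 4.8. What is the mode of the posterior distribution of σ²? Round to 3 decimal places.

σ̂²_MAP = 3.799

Sum of squared deviations about the known mean: SS = (0.5−6)² + (6.5−6)² + (4.2−6)² + (4.8−6)² = 35.18.
The Normal likelihood contributes (σ²)^(−n/2) exp(−SS/(2σ²)), so the posterior is Inverse-Gamma(α + n/2, β + SS/2) = Inverse-Gamma(6, 26.59).
The mode of Inverse-Gamma(a, b) is b/(a+1) = 26.59/7 ≈ 3.799.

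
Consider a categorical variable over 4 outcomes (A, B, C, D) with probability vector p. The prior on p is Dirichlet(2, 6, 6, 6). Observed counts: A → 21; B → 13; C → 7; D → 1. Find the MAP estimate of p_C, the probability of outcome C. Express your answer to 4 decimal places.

The posterior is Dirichlet(αᵢ + nᵢ) = Dirichlet(23, 19, 13, 7).
For a Dirichlet(a₁,…,a_K) with all aᵢ > 1, the mode has j-th component (aⱼ − 1)/(Σaᵢ − K).
Here Σaᵢ = 62 and K = 4, so p_C = (13 − 1)/(62 − 4) = 12/58 ≈ 0.2069.

MAP estimate of p_C = 0.2069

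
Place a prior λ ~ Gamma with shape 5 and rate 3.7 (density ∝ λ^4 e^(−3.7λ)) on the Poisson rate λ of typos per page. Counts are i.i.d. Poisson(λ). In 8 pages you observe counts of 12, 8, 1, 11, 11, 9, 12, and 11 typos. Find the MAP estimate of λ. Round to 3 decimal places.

Σxᵢ = 12+8+1+11+11+9+12+11 = 75, with n = 8.
Posterior ∝ λ^4e^(−3.7λ) · λ^75e^(−8λ) = λ^79e^(−11.7λ), i.e. Gamma(shape=80, rate=11.7).
The mode of a Gamma(a, b) with a ≥ 1 (shape–rate) is (a−1)/b = 79/11.7 ≈ 6.752.

λ̂_MAP = 6.752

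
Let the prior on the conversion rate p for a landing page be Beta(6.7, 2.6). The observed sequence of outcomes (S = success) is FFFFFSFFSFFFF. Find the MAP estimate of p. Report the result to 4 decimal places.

Prior: Beta(6.7, 2.6).
Data: 2 successes in 13 trials (from the sequence). The binomial likelihood contributes p^2(1−p)^11, so the posterior is Beta(6.7+2, 2.6+11) = Beta(8.7, 13.6).
For Beta(a, b) with a, b > 1 the mode is (a−1)/(a+b−2) = 7.7/20.3 ≈ 0.3793.

p̂_MAP = 0.3793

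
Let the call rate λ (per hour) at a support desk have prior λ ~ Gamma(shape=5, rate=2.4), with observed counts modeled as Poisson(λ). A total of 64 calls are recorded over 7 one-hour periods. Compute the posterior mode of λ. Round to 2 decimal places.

λ̂_MAP = 7.23

Σxᵢ = 64, n = 7.
Posterior ∝ λ^4e^(−2.4λ) · λ^64e^(−7λ) = λ^68e^(−9.4λ), i.e. Gamma(shape=69, rate=9.4).
The mode of a Gamma(a, b) with a ≥ 1 (shape–rate) is (a−1)/b = 68/9.4 ≈ 7.23.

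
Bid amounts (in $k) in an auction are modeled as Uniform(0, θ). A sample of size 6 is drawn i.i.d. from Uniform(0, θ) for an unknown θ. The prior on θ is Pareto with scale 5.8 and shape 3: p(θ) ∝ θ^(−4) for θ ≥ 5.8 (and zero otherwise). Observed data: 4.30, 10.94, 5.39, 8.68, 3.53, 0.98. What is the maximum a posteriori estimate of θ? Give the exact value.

The Uniform(0, θ) likelihood is θ^(−n) for θ ≥ max(xᵢ), zero otherwise. Here max(xᵢ) = 10.94.
Posterior ∝ θ^(−4) · θ^(−6) = θ^(−10) on θ ≥ max(5.8, 10.94) = 10.94.
This density is strictly decreasing in θ, so the posterior mode lies at the lower boundary of the support.

θ̂_MAP = 10.94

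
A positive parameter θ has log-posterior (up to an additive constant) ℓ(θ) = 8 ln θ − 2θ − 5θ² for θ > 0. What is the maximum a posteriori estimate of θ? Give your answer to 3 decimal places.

θ̂_MAP = 0.800

ℓ'(θ) = 8/θ − 2 − 10θ. Setting this to zero and multiplying by θ: 10θ² + 2θ − 8 = 0.
θ = (−2 + √(2² + 4·10·8)) / (2·10) = (−2 + √324) / 20 = (−2 + 18)/20 = 4/5.
ℓ''(θ) = −8/θ² − 10 < 0, confirming a maximum.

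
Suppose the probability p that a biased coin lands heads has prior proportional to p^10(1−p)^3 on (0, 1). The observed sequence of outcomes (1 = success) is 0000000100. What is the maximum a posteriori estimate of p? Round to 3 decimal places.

p̂_MAP = 0.478

The prior density ∝ p^10(1−p)^3 is the kernel of Beta(11, 4).
Data: 1 success in 10 trials (from the sequence). The binomial likelihood contributes p(1−p)^9, so the posterior is Beta(11+1, 4+9) = Beta(12, 13).
For Beta(a, b) with a, b > 1 the mode is (a−1)/(a+b−2) = 11/23 ≈ 0.478.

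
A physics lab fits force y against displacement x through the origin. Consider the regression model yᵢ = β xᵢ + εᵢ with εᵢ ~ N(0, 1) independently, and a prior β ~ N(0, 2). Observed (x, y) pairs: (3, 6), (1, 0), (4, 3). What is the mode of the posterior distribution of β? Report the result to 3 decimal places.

β̂_MAP = 1.132

log p(β | y) = −Σ(yᵢ − βxᵢ)²/(2·1) − β²/(2·2) + const.
Setting the derivative to zero: Σxᵢ(yᵢ − βxᵢ)/1 − β/2 = 0, so β = Σxᵢyᵢ / (Σxᵢ² + σ²/τ²).
Σxᵢyᵢ = 3·6 + 1·0 + 4·3 = 30; Σxᵢ² = 26; σ²/τ² = 0.5.
β̂_MAP = 30 / (26 + 0.5) = 30/26.5 ≈ 1.132.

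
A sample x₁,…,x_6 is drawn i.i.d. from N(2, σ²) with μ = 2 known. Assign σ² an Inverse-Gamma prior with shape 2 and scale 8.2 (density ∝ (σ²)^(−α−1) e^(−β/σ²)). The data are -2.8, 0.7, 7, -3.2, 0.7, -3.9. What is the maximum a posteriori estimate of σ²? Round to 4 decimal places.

σ̂²_MAP = 10.8058

Sum of squared deviations about the known mean: SS = (-2.8−2)² + (0.7−2)² + (7−2)² + (-3.2−2)² + (0.7−2)² + (-3.9−2)² = 113.27.
The Normal likelihood contributes (σ²)^(−n/2) exp(−SS/(2σ²)), so the posterior is Inverse-Gamma(α + n/2, β + SS/2) = Inverse-Gamma(5, 64.835).
The mode of Inverse-Gamma(a, b) is b/(a+1) = 64.835/6 ≈ 10.8058.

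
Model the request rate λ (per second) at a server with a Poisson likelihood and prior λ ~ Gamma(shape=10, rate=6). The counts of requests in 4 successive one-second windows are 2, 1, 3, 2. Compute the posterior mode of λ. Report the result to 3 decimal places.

Σxᵢ = 2+1+3+2 = 8, with n = 4.
Posterior ∝ λ^9e^(−6λ) · λ^8e^(−4λ) = λ^17e^(−10λ), i.e. Gamma(shape=18, rate=10).
The mode of a Gamma(a, b) with a ≥ 1 (shape–rate) is (a−1)/b = 17/10 ≈ 1.700.

λ̂_MAP = 1.700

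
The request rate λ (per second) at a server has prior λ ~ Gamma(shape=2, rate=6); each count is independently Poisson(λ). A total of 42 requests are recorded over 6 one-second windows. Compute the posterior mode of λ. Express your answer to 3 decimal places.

Σxᵢ = 42, n = 6.
Posterior ∝ λe^(−6λ) · λ^42e^(−6λ) = λ^43e^(−12λ), i.e. Gamma(shape=44, rate=12).
The mode of a Gamma(a, b) with a ≥ 1 (shape–rate) is (a−1)/b = 43/12 ≈ 3.583.

λ̂_MAP = 3.583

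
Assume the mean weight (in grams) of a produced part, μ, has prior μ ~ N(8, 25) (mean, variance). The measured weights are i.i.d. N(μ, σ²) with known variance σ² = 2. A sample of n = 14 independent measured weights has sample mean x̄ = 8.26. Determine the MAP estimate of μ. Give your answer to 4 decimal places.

n = 14, x̄ = 8.26.
For a Normal prior and Normal likelihood with known variance, the posterior is Normal; its mode equals its mean, the precision-weighted average.
Prior precision 1/σ₀² = 1/25 = 0.04; data precision n/σ² = 14/2 = 7.
μ̂ = (0.04·8 + 7·8.26) / (0.04 + 7) = 58.14/7.04 = 2907/352 ≈ 8.2585.

μ̂_MAP = 8.2585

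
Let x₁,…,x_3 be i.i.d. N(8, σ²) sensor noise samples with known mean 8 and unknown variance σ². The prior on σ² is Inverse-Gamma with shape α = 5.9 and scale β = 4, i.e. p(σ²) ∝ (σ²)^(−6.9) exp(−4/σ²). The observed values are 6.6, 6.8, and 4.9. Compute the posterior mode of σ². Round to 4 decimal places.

Sum of squared deviations about the known mean: SS = (6.6−8)² + (6.8−8)² + (4.9−8)² = 13.01.
The Normal likelihood contributes (σ²)^(−n/2) exp(−SS/(2σ²)), so the posterior is Inverse-Gamma(α + n/2, β + SS/2) = Inverse-Gamma(7.4, 10.505).
The mode of Inverse-Gamma(a, b) is b/(a+1) = 10.505/8.4 ≈ 1.2506.

σ̂²_MAP = 1.2506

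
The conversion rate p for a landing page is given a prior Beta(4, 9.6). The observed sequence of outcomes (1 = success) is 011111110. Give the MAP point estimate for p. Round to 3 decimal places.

p̂_MAP = 0.485

Prior: Beta(4, 9.6).
Data: 7 successes in 9 trials (from the sequence). The binomial likelihood contributes p^7(1−p)^2, so the posterior is Beta(4+7, 9.6+2) = Beta(11, 11.6).
For Beta(a, b) with a, b > 1 the mode is (a−1)/(a+b−2) = 10/20.6 ≈ 0.485.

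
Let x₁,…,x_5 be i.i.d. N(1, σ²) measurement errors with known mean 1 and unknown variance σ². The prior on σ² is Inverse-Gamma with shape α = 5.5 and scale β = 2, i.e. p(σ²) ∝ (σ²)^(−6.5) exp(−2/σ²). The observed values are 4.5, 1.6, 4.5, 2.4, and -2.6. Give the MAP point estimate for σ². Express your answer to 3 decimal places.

σ̂²_MAP = 2.432

Sum of squared deviations about the known mean: SS = (4.5−1)² + (1.6−1)² + (4.5−1)² + (2.4−1)² + (-2.6−1)² = 39.78.
The Normal likelihood contributes (σ²)^(−n/2) exp(−SS/(2σ²)), so the posterior is Inverse-Gamma(α + n/2, β + SS/2) = Inverse-Gamma(8, 21.89).
The mode of Inverse-Gamma(a, b) is b/(a+1) = 21.89/9 ≈ 2.432.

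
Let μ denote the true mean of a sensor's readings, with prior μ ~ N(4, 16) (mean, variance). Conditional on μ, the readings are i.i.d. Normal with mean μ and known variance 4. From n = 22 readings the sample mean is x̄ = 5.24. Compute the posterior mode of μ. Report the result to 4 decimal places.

n = 22, x̄ = 5.24.
For a Normal prior and Normal likelihood with known variance, the posterior is Normal; its mode equals its mean, the precision-weighted average.
Prior precision 1/σ₀² = 1/16 = 0.0625; data precision n/σ² = 22/4 = 5.5.
μ̂ = (0.0625·4 + 5.5·5.24) / (0.0625 + 5.5) = 29.07/5.5625 = 11628/2225 ≈ 5.2261.

μ̂_MAP = 5.2261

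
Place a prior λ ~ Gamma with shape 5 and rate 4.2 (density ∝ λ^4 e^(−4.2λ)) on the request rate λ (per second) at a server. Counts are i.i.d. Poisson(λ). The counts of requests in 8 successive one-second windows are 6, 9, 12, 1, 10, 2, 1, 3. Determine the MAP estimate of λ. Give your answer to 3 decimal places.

Σxᵢ = 6+9+12+1+10+2+1+3 = 44, with n = 8.
Posterior ∝ λ^4e^(−4.2λ) · λ^44e^(−8λ) = λ^48e^(−12.2λ), i.e. Gamma(shape=49, rate=12.2).
The mode of a Gamma(a, b) with a ≥ 1 (shape–rate) is (a−1)/b = 48/12.2 ≈ 3.934.

λ̂_MAP = 3.934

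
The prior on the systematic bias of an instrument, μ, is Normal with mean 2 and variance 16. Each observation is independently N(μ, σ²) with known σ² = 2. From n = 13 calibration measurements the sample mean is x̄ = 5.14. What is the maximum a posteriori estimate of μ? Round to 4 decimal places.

μ̂_MAP = 5.1101

n = 13, x̄ = 5.14.
For a Normal prior and Normal likelihood with known variance, the posterior is Normal; its mode equals its mean, the precision-weighted average.
Prior precision 1/σ₀² = 1/16 = 0.0625; data precision n/σ² = 13/2 = 6.5.
μ̂ = (0.0625·2 + 6.5·5.14) / (0.0625 + 6.5) = 33.535/6.5625 = 13414/2625 ≈ 5.1101.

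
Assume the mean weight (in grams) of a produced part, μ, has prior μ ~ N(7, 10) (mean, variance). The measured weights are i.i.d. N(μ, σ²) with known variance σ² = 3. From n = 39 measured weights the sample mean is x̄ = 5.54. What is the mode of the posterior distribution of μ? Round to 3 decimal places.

μ̂_MAP = 5.551

n = 39, x̄ = 5.54.
For a Normal prior and Normal likelihood with known variance, the posterior is Normal; its mode equals its mean, the precision-weighted average.
Prior precision 1/σ₀² = 1/10 = 0.1; data precision n/σ² = 39/3 = 13.
μ̂ = (0.1·7 + 13·5.54) / (0.1 + 13) = 72.72/13.1 = 3636/655 ≈ 5.551.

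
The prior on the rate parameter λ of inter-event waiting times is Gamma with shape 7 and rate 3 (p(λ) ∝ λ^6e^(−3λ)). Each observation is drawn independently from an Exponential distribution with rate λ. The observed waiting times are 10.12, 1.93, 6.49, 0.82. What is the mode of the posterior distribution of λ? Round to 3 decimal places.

λ̂_MAP = 0.447

The Exponential(rate=λ) likelihood is ∝ λ^n e^(−λΣtᵢ). Here n = 4 and Σtᵢ = 10.12 + 1.93 + 6.49 + 0.82 = 19.36.
Posterior ∝ λ^6e^(−3λ) · λ^4e^(−19.36λ) = λ^10e^(−22.36λ), i.e. Gamma(11, 22.36).
Mode = (a−1)/b = 10/22.36 ≈ 0.447.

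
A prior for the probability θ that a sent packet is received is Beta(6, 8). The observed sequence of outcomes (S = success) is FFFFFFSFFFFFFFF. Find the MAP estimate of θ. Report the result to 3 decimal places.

Prior: Beta(6, 8).
Data: 1 success in 15 trials (from the sequence). The binomial likelihood contributes θ(1−θ)^14, so the posterior is Beta(6+1, 8+14) = Beta(7, 22).
For Beta(a, b) with a, b > 1 the mode is (a−1)/(a+b−2) = 6/27 ≈ 0.222.

θ̂_MAP = 0.222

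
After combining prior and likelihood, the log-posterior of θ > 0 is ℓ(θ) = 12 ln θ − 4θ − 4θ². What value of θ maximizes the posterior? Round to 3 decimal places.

θ̂_MAP = 1.000

ℓ'(θ) = 12/θ − 4 − 8θ. Setting this to zero and multiplying by θ: 8θ² + 4θ − 12 = 0.
θ = (−4 + √(4² + 4·8·12)) / (2·8) = (−4 + √400) / 16 = (−4 + 20)/16 = 1.
ℓ''(θ) = −12/θ² − 8 < 0, confirming a maximum.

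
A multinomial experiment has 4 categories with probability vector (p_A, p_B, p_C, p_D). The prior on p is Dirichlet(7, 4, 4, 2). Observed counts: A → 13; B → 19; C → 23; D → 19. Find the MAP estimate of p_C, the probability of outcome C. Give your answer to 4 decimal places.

The posterior is Dirichlet(αᵢ + nᵢ) = Dirichlet(20, 23, 27, 21).
For a Dirichlet(a₁,…,a_K) with all aᵢ > 1, the mode has j-th component (aⱼ − 1)/(Σaᵢ − K).
Here Σaᵢ = 91 and K = 4, so p_C = (27 − 1)/(91 − 4) = 26/87 ≈ 0.2989.

MAP estimate of p_C = 0.2989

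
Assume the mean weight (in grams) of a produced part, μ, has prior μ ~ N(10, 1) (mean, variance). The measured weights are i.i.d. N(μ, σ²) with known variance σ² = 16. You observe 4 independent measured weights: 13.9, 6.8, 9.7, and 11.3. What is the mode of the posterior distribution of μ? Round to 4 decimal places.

μ̂_MAP = 10.0850

n = 4; x̄ = (13.9 + 6.8 + 9.7 + 11.3)/4 = 41.7/4 = 10.425.
For a Normal prior and Normal likelihood with known variance, the posterior is Normal; its mode equals its mean, the precision-weighted average.
Prior precision 1/σ₀² = 1/1 = 1; data precision n/σ² = 4/16 = 0.25.
μ̂ = (1·10 + 0.25·10.425) / (1 + 0.25) = 12.60625/1.25 = 10.0850.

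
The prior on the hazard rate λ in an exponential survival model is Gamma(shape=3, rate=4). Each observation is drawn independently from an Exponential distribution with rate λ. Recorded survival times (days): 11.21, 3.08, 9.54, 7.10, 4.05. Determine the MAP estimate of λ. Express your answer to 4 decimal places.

The Exponential(rate=λ) likelihood is ∝ λ^n e^(−λΣtᵢ). Here n = 5 and Σtᵢ = 11.21 + 3.08 + 9.54 + 7.10 + 4.05 = 34.98.
Posterior ∝ λ^2e^(−4λ) · λ^5e^(−34.98λ) = λ^7e^(−38.98λ), i.e. Gamma(8, 38.98).
Mode = (a−1)/b = 7/38.98 ≈ 0.1796.

λ̂_MAP = 0.1796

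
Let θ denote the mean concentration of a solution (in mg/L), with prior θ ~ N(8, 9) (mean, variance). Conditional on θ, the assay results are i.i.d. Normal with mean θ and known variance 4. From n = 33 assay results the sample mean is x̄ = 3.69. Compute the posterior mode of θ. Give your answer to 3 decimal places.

θ̂_MAP = 3.747

n = 33, x̄ = 3.69.
For a Normal prior and Normal likelihood with known variance, the posterior is Normal; its mode equals its mean, the precision-weighted average.
Prior precision 1/σ₀² = 1/9; data precision n/σ² = 33/4 = 8.25.
θ̂ = ((1/9)·8 + 8.25·3.69) / (1/9 + 8.25) = (112793/3600)/(301/36) = 112793/30100 ≈ 3.747.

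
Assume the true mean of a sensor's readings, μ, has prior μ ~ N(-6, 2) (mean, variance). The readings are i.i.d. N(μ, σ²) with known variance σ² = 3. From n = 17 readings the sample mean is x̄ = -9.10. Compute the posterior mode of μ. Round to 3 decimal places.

μ̂_MAP = -8.849

n = 17, x̄ = -9.10.
For a Normal prior and Normal likelihood with known variance, the posterior is Normal; its mode equals its mean, the precision-weighted average.
Prior precision 1/σ₀² = 1/2 = 0.5; data precision n/σ² = 17/3.
μ̂ = (0.5·(-6) + (17/3)·(-9.1)) / (0.5 + 17/3) = (-1637/30)/(37/6) = -1637/185 ≈ -8.849.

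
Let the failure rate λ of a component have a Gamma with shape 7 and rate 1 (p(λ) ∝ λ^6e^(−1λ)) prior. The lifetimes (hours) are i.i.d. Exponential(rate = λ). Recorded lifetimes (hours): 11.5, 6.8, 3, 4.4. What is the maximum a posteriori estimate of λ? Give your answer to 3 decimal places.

The Exponential(rate=λ) likelihood is ∝ λ^n e^(−λΣtᵢ). Here n = 4 and Σtᵢ = 11.5 + 6.8 + 3 + 4.4 = 25.7.
Posterior ∝ λ^6e^(−1λ) · λ^4e^(−25.7λ) = λ^10e^(−26.7λ), i.e. Gamma(11, 26.7).
Mode = (a−1)/b = 10/26.7 ≈ 0.375.

λ̂_MAP = 0.375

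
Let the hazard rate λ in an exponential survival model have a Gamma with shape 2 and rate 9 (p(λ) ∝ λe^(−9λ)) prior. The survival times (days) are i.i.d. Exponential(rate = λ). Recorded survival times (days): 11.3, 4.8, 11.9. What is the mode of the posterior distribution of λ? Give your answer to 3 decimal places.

The Exponential(rate=λ) likelihood is ∝ λ^n e^(−λΣtᵢ). Here n = 3 and Σtᵢ = 11.3 + 4.8 + 11.9 = 28.
Posterior ∝ λe^(−9λ) · λ^3e^(−28λ) = λ^4e^(−37λ), i.e. Gamma(5, 37).
Mode = (a−1)/b = 4/37 ≈ 0.108.

λ̂_MAP = 0.108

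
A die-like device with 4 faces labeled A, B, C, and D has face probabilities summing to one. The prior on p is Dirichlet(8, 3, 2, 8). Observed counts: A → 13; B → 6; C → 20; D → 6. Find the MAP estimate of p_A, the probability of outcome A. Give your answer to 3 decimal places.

MAP estimate of p_A = 0.323

The posterior is Dirichlet(αᵢ + nᵢ) = Dirichlet(21, 9, 22, 14).
For a Dirichlet(a₁,…,a_K) with all aᵢ > 1, the mode has j-th component (aⱼ − 1)/(Σaᵢ − K).
Here Σaᵢ = 66 and K = 4, so p_A = (21 − 1)/(66 − 4) = 20/62 ≈ 0.323.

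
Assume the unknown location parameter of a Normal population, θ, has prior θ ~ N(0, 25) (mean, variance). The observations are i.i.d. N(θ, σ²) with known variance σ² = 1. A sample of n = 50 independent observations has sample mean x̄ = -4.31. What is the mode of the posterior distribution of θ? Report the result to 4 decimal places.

n = 50, x̄ = -4.31.
For a Normal prior and Normal likelihood with known variance, the posterior is Normal; its mode equals its mean, the precision-weighted average.
Prior precision 1/σ₀² = 1/25 = 0.04; data precision n/σ² = 50/1 = 50.
θ̂ = (0.04·0 + 50·(-4.31)) / (0.04 + 50) = (-215.5)/50.04 = -10775/2502 ≈ -4.3066.

θ̂_MAP = -4.3066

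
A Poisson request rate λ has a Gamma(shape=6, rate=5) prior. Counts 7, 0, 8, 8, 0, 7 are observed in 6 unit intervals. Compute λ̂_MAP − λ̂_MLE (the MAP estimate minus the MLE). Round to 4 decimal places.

MAP − MLE = -1.8182

Σxᵢ = 30. Posterior is Gamma(36, 11); MAP = (36−1)/11 = 35/11 ≈ 3.18182.
MLE = x̄ = 30/6 ≈ 5.00000.
Difference = 35/11 − 30/6 = -20/11 ≈ -1.8182.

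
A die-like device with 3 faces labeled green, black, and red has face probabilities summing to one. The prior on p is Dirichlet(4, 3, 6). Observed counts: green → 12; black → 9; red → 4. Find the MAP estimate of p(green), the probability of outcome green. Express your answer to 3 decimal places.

MAP estimate of p(green) = 0.429

The posterior is Dirichlet(αᵢ + nᵢ) = Dirichlet(16, 12, 10).
For a Dirichlet(a₁,…,a_K) with all aᵢ > 1, the mode has j-th component (aⱼ − 1)/(Σaᵢ − K).
Here Σaᵢ = 38 and K = 3, so p(green) = (16 − 1)/(38 − 3) = 15/35 ≈ 0.429.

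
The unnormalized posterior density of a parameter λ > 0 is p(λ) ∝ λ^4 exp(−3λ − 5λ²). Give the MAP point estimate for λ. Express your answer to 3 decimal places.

ℓ'(λ) = 4/λ − 3 − 10λ. Setting this to zero and multiplying by λ: 10λ² + 3λ − 4 = 0.
λ = (−3 + √(3² + 4·10·4)) / (2·10) = (−3 + √169) / 20 = (−3 + 13)/20 = 1/2.
ℓ''(λ) = −4/λ² − 10 < 0, confirming a maximum.

λ̂_MAP = 0.500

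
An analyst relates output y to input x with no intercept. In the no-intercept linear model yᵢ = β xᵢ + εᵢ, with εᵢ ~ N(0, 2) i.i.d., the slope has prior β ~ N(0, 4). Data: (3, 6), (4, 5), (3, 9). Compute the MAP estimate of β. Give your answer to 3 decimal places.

log p(β | y) = −Σ(yᵢ − βxᵢ)²/(2·2) − β²/(2·4) + const.
Setting the derivative to zero: Σxᵢ(yᵢ − βxᵢ)/2 − β/4 = 0, so β = Σxᵢyᵢ / (Σxᵢ² + σ²/τ²).
Σxᵢyᵢ = 3·6 + 4·5 + 3·9 = 65; Σxᵢ² = 34; σ²/τ² = 0.5.
β̂_MAP = 65 / (34 + 0.5) = 65/34.5 ≈ 1.884.

β̂_MAP = 1.884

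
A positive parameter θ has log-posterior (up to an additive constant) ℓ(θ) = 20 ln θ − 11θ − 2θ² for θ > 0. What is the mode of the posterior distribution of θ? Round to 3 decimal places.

ℓ'(θ) = 20/θ − 11 − 4θ. Setting this to zero and multiplying by θ: 4θ² + 11θ − 20 = 0.
θ = (−11 + √(11² + 4·4·20)) / (2·4) = (−11 + √441) / 8 = (−11 + 21)/8 = 5/4.
ℓ''(θ) = −20/θ² − 4 < 0, confirming a maximum.

θ̂_MAP = 1.250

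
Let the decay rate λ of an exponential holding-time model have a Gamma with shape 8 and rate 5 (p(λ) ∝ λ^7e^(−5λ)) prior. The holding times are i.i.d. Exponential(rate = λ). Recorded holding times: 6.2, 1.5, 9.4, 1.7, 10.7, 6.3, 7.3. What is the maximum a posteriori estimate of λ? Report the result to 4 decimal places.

λ̂_MAP = 0.2911

The Exponential(rate=λ) likelihood is ∝ λ^n e^(−λΣtᵢ). Here n = 7 and Σtᵢ = 6.2 + 1.5 + 9.4 + 1.7 + 10.7 + 6.3 + 7.3 = 43.1.
Posterior ∝ λ^7e^(−5λ) · λ^7e^(−43.1λ) = λ^14e^(−48.1λ), i.e. Gamma(15, 48.1).
Mode = (a−1)/b = 14/48.1 ≈ 0.2911.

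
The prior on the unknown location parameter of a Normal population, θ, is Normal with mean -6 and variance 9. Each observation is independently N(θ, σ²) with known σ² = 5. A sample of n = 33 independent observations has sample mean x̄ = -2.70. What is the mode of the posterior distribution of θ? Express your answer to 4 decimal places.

n = 33, x̄ = -2.70.
For a Normal prior and Normal likelihood with known variance, the posterior is Normal; its mode equals its mean, the precision-weighted average.
Prior precision 1/σ₀² = 1/9; data precision n/σ² = 33/5 = 6.6.
θ̂ = ((1/9)·(-6) + 6.6·(-2.7)) / (1/9 + 6.6) = (-2773/150)/(302/45) = -8319/3020 ≈ -2.7546.

θ̂_MAP = -2.7546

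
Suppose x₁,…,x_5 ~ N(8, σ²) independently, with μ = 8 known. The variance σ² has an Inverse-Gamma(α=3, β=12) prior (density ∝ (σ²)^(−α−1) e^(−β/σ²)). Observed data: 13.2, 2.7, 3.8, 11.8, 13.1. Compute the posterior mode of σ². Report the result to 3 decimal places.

Sum of squared deviations about the known mean: SS = (13.2−8)² + (2.7−8)² + (3.8−8)² + (11.8−8)² + (13.1−8)² = 113.22.
The Normal likelihood contributes (σ²)^(−n/2) exp(−SS/(2σ²)), so the posterior is Inverse-Gamma(α + n/2, β + SS/2) = Inverse-Gamma(5.5, 68.61).
The mode of Inverse-Gamma(a, b) is b/(a+1) = 68.61/6.5 ≈ 10.555.

σ̂²_MAP = 10.555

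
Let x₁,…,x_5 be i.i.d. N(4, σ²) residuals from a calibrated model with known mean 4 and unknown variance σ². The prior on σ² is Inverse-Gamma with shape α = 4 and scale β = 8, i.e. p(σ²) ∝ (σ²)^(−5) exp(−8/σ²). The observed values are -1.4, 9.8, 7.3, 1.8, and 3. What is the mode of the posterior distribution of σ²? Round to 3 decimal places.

σ̂²_MAP = 6.369

Sum of squared deviations about the known mean: SS = (-1.4−4)² + (9.8−4)² + (7.3−4)² + (1.8−4)² + (3−4)² = 79.53.
The Normal likelihood contributes (σ²)^(−n/2) exp(−SS/(2σ²)), so the posterior is Inverse-Gamma(α + n/2, β + SS/2) = Inverse-Gamma(6.5, 47.765).
The mode of Inverse-Gamma(a, b) is b/(a+1) = 47.765/7.5 ≈ 6.369.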